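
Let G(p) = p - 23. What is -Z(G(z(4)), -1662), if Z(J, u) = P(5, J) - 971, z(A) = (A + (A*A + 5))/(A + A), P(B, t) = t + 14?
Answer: 7815/8 ≈ 976.88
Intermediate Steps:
P(B, t) = 14 + t
z(A) = (5 + A + A**2)/(2*A) (z(A) = (A + (A**2 + 5))/((2*A)) = (A + (5 + A**2))*(1/(2*A)) = (5 + A + A**2)*(1/(2*A)) = (5 + A + A**2)/(2*A))
G(p) = -23 + p
Z(J, u) = -957 + J (Z(J, u) = (14 + J) - 971 = -957 + J)
-Z(G(z(4)), -1662) = -(-957 + (-23 + (1/2)*(5 + 4*(1 + 4))/4)) = -(-957 + (-23 + (1/2)*(1/4)*(5 + 4*5))) = -(-957 + (-23 + (1/2)*(1/4)*(5 + 20))) = -(-957 + (-23 + (1/2)*(1/4)*25)) = -(-957 + (-23 + 25/8)) = -(-957 - 159/8) = -1*(-7815/8) = 7815/8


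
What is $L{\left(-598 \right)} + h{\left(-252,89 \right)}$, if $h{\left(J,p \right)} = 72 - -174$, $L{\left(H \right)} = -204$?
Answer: $42$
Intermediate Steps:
$h{\left(J,p \right)} = 246$ ($h{\left(J,p \right)} = 72 + 174 = 246$)
$L{\left(-598 \right)} + h{\left(-252,89 \right)} = -204 + 246 = 42$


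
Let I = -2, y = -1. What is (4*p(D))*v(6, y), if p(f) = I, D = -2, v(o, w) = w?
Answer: 8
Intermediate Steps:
p(f) = -2
(4*p(D))*v(6, y) = (4*(-2))*(-1) = -8*(-1) = 8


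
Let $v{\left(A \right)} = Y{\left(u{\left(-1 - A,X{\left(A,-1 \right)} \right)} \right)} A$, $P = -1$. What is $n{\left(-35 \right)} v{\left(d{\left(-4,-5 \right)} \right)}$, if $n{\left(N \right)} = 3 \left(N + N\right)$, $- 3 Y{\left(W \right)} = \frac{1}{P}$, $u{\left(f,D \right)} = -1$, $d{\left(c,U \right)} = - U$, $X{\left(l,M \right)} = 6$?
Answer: $-350$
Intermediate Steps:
$Y{\left(W \right)} = \frac{1}{3}$ ($Y{\left(W \right)} = - \frac{1}{3 \left(-1\right)} = \left(- \frac{1}{3}\right) \left(-1\right) = \frac{1}{3}$)
$v{\left(A \right)} = \frac{A}{3}$
$n{\left(N \right)} = 6 N$ ($n{\left(N \right)} = 3 \cdot 2 N = 6 N$)
$n{\left(-35 \right)} v{\left(d{\left(-4,-5 \right)} \right)} = 6 \left(-35\right) \frac{\left(-1\right) \left(-5\right)}{3} = - 210 \cdot \frac{1}{3} \cdot 5 = \left(-210\right) \frac{5}{3} = -350$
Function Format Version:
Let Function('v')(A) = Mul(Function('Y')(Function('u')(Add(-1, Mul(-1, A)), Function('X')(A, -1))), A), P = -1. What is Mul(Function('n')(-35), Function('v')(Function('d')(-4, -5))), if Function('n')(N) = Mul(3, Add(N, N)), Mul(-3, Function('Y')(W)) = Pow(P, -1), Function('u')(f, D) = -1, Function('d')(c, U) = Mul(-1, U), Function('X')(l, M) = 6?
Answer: -350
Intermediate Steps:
Function('Y')(W) = Rational(1, 3) (Function('Y')(W) = Mul(Rational(-1, 3), Pow(-1, -1)) = Mul(Rational(-1, 3), -1) = Rational(1, 3))
Function('v')(A) = Mul(Rational(1, 3), A)
Function('n')(N) = Mul(6, N) (Function('n')(N) = Mul(3, Mul(2, N)) = Mul(6, N))
Mul(Function('n')(-35), Function('v')(Function('d')(-4, -5))) = Mul(Mul(6, -35), Mul(Rational(1, 3), Mul(-1, -5))) = Mul(-210, Mul(Rational(1, 3), 5)) = Mul(-210, Rational(5, 3)) = -350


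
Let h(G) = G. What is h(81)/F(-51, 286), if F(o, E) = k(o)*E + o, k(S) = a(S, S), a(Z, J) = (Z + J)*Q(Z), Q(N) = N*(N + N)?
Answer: -27/50584265 ≈ -5.3376e-7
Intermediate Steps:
Q(N) = 2*N² (Q(N) = N*(2*N) = 2*N²)
a(Z, J) = 2*Z²*(J + Z) (a(Z, J) = (Z + J)*(2*Z²) = (J + Z)*(2*Z²) = 2*Z²*(J + Z))
k(S) = 4*S³ (k(S) = 2*S²*(S + S) = 2*S²*(2*S) = 4*S³)
F(o, E) = o + 4*E*o³ (F(o, E) = (4*o³)*E + o = 4*E*o³ + o = o + 4*E*o³)
h(81)/F(-51, 286) = 81/(-51 + 4*286*(-51)³) = 81/(-51 + 4*286*(-132651)) = 81/(-51 - 151752744) = 81/(-151752795) = 81*(-1/151752795) = -27/50584265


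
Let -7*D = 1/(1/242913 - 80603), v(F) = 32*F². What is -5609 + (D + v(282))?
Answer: 348008539432023707/137056615766 ≈ 2.5392e+6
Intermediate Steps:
D = 242913/137056615766 (D = -1/(7*(1/242913 - 80603)) = -1/(7*(-19579516538/242913)) = -⅐*(-242913/19579516538) = 242913/137056615766 ≈ 1.7724e-6)
-5609 + (D + v(282)) = -5609 + (242913/137056615766 + 32*282²) = -5609 + (242913/137056615766 + 32*79524) = -5609 + (242913/137056615766 + 2544768) = -5609 + 348777289989855201/137056615766 = 348008539432023707/137056615766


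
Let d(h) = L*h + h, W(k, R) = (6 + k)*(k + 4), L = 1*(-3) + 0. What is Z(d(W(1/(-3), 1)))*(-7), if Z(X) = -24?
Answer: 168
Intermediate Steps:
L = -3 (L = -3 + 0 = -3)
W(k, R) = (4 + k)*(6 + k) (W(k, R) = (6 + k)*(4 + k) = (4 + k)*(6 + k))
d(h) = -2*h (d(h) = -3*h + h = -2*h)
Z(d(W(1/(-3), 1)))*(-7) = -24*(-7) = 168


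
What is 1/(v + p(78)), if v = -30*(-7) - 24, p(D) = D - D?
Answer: 1/186 ≈ 0.0053763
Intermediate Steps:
p(D) = 0
v = 186 (v = 210 - 24 = 186)
1/(v + p(78)) = 1/(186 + 0) = 1/186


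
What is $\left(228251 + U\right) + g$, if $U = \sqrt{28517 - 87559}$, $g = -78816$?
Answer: $149435 + i \sqrt{59042} \approx 1.4944 \cdot 10^{5} + 242.99 i$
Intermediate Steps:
$U = i \sqrt{59042}$ ($U = \sqrt{-59042} = i \sqrt{59042} \approx 242.99 i$)
$\left(228251 + U\right) + g = \left(228251 + i \sqrt{59042}\right) - 78816 = 149435 + i \sqrt{59042}$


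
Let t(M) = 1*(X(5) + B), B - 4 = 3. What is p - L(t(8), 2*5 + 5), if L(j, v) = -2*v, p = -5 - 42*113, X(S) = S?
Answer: -4721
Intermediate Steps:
B = 7 (B = 4 + 3 = 7)
t(M) = 12 (t(M) = 1*(5 + 7) = 1*12 = 12)
p = -4751 (p = -5 - 4746 = -4751)
p - L(t(8), 2*5 + 5) = -4751 - (-2)*(2*5 + 5) = -4751 - (-2)*(10 + 5) = -4751 - (-2)*15 = -4751 - 1*(-30) = -4751 + 30 = -4721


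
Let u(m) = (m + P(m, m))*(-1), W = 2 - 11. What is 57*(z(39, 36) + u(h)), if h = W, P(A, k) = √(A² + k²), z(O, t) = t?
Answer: 2565 - 513*√2 ≈ 1839.5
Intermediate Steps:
W = -9
h = -9
u(m) = -m - √2*√(m²) (u(m) = (m + √(m² + m²))*(-1) = (m + √(2*m²))*(-1) = (m + √2*√(m²))*(-1) = -m - √2*√(m²))
57*(z(39, 36) + u(h)) = 57*(36 + (-1*(-9) - √2*√((-9)²))) = 57*(36 + (9 - √2*√81)) = 57*(36 + (9 - 1*√2*9)) = 57*(36 + (9 - 9*√2)) = 57*(45 - 9*√2) = 2565 - 513*√2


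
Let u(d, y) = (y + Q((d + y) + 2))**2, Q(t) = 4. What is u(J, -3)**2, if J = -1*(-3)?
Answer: 1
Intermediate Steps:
J = 3
u(d, y) = (4 + y)**2 (u(d, y) = (y + 4)**2 = (4 + y)**2)
u(J, -3)**2 = ((4 - 3)**2)**2 = (1**2)**2 = 1**2 = 1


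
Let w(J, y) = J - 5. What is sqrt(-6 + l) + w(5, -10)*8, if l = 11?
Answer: sqrt(5) ≈ 2.2361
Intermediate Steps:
w(J, y) = -5 + J
sqrt(-6 + l) + w(5, -10)*8 = sqrt(-6 + 11) + (-5 + 5)*8 = sqrt(5) + 0*8 = sqrt(5) + 0 = sqrt(5)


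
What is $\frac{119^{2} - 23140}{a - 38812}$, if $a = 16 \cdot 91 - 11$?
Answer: $\frac{8979}{37367} \approx 0.24029$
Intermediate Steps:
$a = 1445$ ($a = 1456 - 11 = 1445$)
$\frac{119^{2} - 23140}{a - 38812} = \frac{119^{2} - 23140}{1445 - 38812} = \frac{14161 - 23140}{-37367} = \left(-8979\right) \left(- \frac{1}{37367}\right) = \frac{8979}{37367}$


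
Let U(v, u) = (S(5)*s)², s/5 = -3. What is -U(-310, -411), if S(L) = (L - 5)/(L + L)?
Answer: 0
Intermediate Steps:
s = -15 (s = 5*(-3) = -15)
S(L) = (-5 + L)/(2*L) (S(L) = (-5 + L)/((2*L)) = (-5 + L)*(1/(2*L)) = (-5 + L)/(2*L))
U(v, u) = 0 (U(v, u) = (((½)*(-5 + 5)/5)*(-15))² = (((½)*(⅕)*0)*(-15))² = (0*(-15))² = 0² = 0)
-U(-310, -411) = -1*0 = 0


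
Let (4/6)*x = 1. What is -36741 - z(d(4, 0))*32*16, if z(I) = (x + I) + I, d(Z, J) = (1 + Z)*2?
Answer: -47749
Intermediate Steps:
x = 3/2 (x = (3/2)*1 = 3/2 ≈ 1.5000)
d(Z, J) = 2 + 2*Z
z(I) = 3/2 + 2*I (z(I) = (3/2 + I) + I = 3/2 + 2*I)
-36741 - z(d(4, 0))*32*16 = -36741 - (3/2 + 2*(2 + 2*4))*32*16 = -36741 - (3/2 + 2*(2 + 8))*32*16 = -36741 - (3/2 + 2*10)*32*16 = -36741 - (3/2 + 20)*32*16 = -36741 - (43/2)*32*16 = -36741 - 688*16 = -36741 - 1*11008 = -36741 - 11008 = -47749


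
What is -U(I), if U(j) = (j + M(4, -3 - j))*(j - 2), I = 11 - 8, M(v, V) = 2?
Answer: -5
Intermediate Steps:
I = 3
U(j) = (-2 + j)*(2 + j) (U(j) = (j + 2)*(j - 2) = (2 + j)*(-2 + j) = (-2 + j)*(2 + j))
-U(I) = -(-4 + 3**2) = -(-4 + 9) = -1*5 = -5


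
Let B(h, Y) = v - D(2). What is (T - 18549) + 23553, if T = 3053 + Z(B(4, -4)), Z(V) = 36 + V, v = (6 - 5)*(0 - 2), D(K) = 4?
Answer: 8087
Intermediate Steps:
v = -2 (v = 1*(-2) = -2)
B(h, Y) = -6 (B(h, Y) = -2 - 1*4 = -2 - 4 = -6)
T = 3083 (T = 3053 + (36 - 6) = 3053 + 30 = 3083)
(T - 18549) + 23553 = (3083 - 18549) + 23553 = -15466 + 23553 = 8087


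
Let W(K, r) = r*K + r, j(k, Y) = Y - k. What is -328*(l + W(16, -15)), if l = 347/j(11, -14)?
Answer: 2204816/25 ≈ 88193.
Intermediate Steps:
l = -347/25 (l = 347/(-14 - 1*11) = 347/(-14 - 11) = 347/(-25) = 347*(-1/25) = -347/25 ≈ -13.880)
W(K, r) = r + K*r (W(K, r) = K*r + r = r + K*r)
-328*(l + W(16, -15)) = -328*(-347/25 - 15*(1 + 16)) = -328*(-347/25 - 15*17) = -328*(-347/25 - 255) = -328*(-6722/25) = 2204816/25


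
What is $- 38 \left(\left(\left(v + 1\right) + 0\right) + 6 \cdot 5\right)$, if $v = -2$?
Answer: $-1102$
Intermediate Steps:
$- 38 \left(\left(\left(v + 1\right) + 0\right) + 6 \cdot 5\right) = - 38 \left(\left(\left(-2 + 1\right) + 0\right) + 6 \cdot 5\right) = - 38 \left(\left(-1 + 0\right) + 30\right) = - 38 \left(-1 + 30\right) = \left(-38\right) 29 = -1102$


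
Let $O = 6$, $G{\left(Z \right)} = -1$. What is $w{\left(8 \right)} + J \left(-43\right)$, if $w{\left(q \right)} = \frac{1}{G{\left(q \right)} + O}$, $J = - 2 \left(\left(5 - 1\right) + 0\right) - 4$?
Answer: $\frac{2581}{5} \approx 516.2$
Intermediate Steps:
$J = -12$ ($J = - 2 \left(4 + 0\right) - 4 = \left(-2\right) 4 - 4 = -8 - 4 = -12$)
$w{\left(q \right)} = \frac{1}{5}$ ($w{\left(q \right)} = \frac{1}{-1 + 6} = \frac{1}{5}$)
$w{\left(8 \right)} + J \left(-43\right) = \frac{1}{5} - -516 = \frac{1}{5} + 516 = \frac{2581}{5}$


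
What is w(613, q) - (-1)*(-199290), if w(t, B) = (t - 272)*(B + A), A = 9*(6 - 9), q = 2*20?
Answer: -194857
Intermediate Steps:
q = 40
A = -27 (A = 9*(-3) = -27)
w(t, B) = (-272 + t)*(-27 + B) (w(t, B) = (t - 272)*(B - 27) = (-272 + t)*(-27 + B))
w(613, q) - (-1)*(-199290) = (7344 - 272*40 - 27*613 + 40*613) - (-1)*(-199290) = (7344 - 10880 - 16551 + 24520) - 1*199290 = 4433 - 199290 = -194857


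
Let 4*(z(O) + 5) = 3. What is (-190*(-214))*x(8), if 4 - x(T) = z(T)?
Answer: 335445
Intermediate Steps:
z(O) = -17/4 (z(O) = -5 + (¼)*3 = -5 + ¾ = -17/4)
x(T) = 33/4 (x(T) = 4 - 1*(-17/4) = 4 + 17/4 = 33/4)
(-190*(-214))*x(8) = -190*(-214)*(33/4) = 40660*(33/4) = 335445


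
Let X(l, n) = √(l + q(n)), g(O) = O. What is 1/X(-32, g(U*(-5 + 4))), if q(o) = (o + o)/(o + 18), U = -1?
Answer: -I*√11514/606 ≈ -0.17707*I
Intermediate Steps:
q(o) = 2*o/(18 + o) (q(o) = (2*o)/(18 + o) = 2*o/(18 + o))
X(l, n) = √(l + 2*n/(18 + n))
1/X(-32, g(U*(-5 + 4))) = 1/(√((2*(-(-5 + 4)) - 32*(18 - (-5 + 4)))/(18 - (-5 + 4)))) = 1/(√((2*(-1*(-1)) - 32*(18 - 1*(-1)))/(18 - 1*(-1)))) = 1/(√((2*1 - 32*(18 + 1))/(18 + 1))) = 1/(√((2 - 32*19)/19)) = 1/(√((2 - 608)/19)) = 1/(√((1/19)*(-606))) = 1/(√(-606/19)) = 1/(I*√11514/19) = -I*√11514/606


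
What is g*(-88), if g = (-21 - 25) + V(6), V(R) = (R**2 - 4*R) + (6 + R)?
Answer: 1936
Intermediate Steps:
V(R) = 6 + R**2 - 3*R
g = -22 (g = (-21 - 25) + (6 + 6**2 - 3*6) = -46 + (6 + 36 - 18) = -46 + 24 = -22)
g*(-88) = -22*(-88) = 1936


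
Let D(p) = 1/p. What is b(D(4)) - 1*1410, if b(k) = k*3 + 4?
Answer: -5621/4 ≈ -1405.3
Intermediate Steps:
b(k) = 4 + 3*k (b(k) = 3*k + 4 = 4 + 3*k)
b(D(4)) - 1*1410 = (4 + 3/4) - 1*1410 = (4 + 3*(¼)) - 1410 = (4 + ¾) - 1410 = 19/4 - 1410 = -5621/4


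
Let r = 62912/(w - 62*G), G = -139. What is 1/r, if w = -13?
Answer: 8605/62912 ≈ 0.13678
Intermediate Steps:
r = 62912/8605 (r = 62912/(-13 - 62*(-139)) = 62912/(-13 + 8618) = 62912/8605 ≈ 7.3111)
1/r = 1/(62912/8605) = 8605/62912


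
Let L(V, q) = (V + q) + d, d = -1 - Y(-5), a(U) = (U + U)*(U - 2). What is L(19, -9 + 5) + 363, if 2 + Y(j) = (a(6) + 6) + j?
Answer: 330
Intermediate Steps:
a(U) = 2*U*(-2 + U) (a(U) = (2*U)*(-2 + U) = 2*U*(-2 + U))
Y(j) = 52 + j (Y(j) = -2 + ((2*6*(-2 + 6) + 6) + j) = -2 + ((2*6*4 + 6) + j) = -2 + ((48 + 6) + j) = -2 + (54 + j) = 52 + j)
d = -48 (d = -1 - (52 - 5) = -1 - 1*47 = -1 - 47 = -48)
L(V, q) = -48 + V + q (L(V, q) = (V + q) - 48 = -48 + V + q)
L(19, -9 + 5) + 363 = (-48 + 19 + (-9 + 5)) + 363 = (-48 + 19 - 4) + 363 = -33 + 363 = 330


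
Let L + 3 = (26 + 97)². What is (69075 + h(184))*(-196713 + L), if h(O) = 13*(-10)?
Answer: -12519515715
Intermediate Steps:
L = 15126 (L = -3 + (26 + 97)² = -3 + 123² = -3 + 15129 = 15126)
h(O) = -130
(69075 + h(184))*(-196713 + L) = (69075 - 130)*(-196713 + 15126) = 68945*(-181587) = -12519515715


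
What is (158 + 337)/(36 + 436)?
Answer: 495/472 ≈ 1.0487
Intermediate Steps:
(158 + 337)/(36 + 436) = 495/472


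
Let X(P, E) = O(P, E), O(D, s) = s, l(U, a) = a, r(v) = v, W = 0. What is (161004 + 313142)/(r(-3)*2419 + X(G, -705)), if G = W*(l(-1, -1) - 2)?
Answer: -237073/3981 ≈ -59.551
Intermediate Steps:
G = 0 (G = 0*(-1 - 2) = 0*(-3) = 0)
X(P, E) = E
(161004 + 313142)/(r(-3)*2419 + X(G, -705)) = (161004 + 313142)/(-3*2419 - 705) = 474146/(-7257 - 705) = 474146/(-7962) = 474146*(-1/7962) = -237073/3981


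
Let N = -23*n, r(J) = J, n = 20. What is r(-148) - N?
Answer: 312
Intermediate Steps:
N = -460 (N = -23*20 = -460)
r(-148) - N = -148 - 1*(-460) = -148 + 460 = 312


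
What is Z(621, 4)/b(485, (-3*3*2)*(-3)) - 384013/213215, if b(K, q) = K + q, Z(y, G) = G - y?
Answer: -338536662/114922885 ≈ -2.9458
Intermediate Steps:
Z(621, 4)/b(485, (-3*3*2)*(-3)) - 384013/213215 = (4 - 1*621)/(485 + (-3*3*2)*(-3)) - 384013/213215 = (4 - 621)/(485 - 9*2*(-3)) - 384013*1/213215 = -617/(485 - 18*(-3)) - 384013/213215 = -617/(485 + 54) - 384013/213215 = -617/539 - 384013/213215 = -338536662/114922885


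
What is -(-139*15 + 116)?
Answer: 1969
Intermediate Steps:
-(-139*15 + 116) = -(-2085 + 116) = -1*(-1969) = 1969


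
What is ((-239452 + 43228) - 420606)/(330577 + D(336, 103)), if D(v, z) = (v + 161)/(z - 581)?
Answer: -294844740/158015309 ≈ -1.8659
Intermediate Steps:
D(v, z) = (161 + v)/(-581 + z)
((-239452 + 43228) - 420606)/(330577 + D(336, 103)) = ((-239452 + 43228) - 420606)/(330577 + (161 + 336)/(-581 + 103)) = (-196224 - 420606)/(330577 + 497/(-478)) = -616830/(330577 - 1/478*497) = -616830/(330577 - 497/478) = -616830/158015309/478 = -616830*478/158015309 = -294844740/158015309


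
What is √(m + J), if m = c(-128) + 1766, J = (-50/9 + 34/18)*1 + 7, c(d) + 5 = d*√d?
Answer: √(15879 - 9216*I*√2)/3 ≈ 44.983 - 16.097*I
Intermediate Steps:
c(d) = -5 + d^(3/2) (c(d) = -5 + d*√d = -5 + d^(3/2))
J = 10/3 (J = (-50*⅑ + 34*(1/18))*1 + 7 = (-50/9 + 17/9)*1 + 7 = -11/3*1 + 7 = -11/3 + 7 = 10/3 ≈ 3.3333)
m = 1761 - 1024*I*√2 (m = (-5 + (-128)^(3/2)) + 1766 = (-5 - 1024*I*√2) + 1766 = 1761 - 1024*I*√2 ≈ 1761.0 - 1448.2*I)
√(m + J) = √((1761 - 1024*I*√2) + 10/3) = √(5293/3 - 1024*I*√2)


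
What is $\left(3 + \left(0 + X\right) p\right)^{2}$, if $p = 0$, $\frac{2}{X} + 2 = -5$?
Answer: $9$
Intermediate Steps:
$X = - \frac{2}{7}$ ($X = \frac{2}{-2 - 5} = \frac{2}{-7} = 2 \left(- \frac{1}{7}\right) = - \frac{2}{7} \approx -0.28571$)
$\left(3 + \left(0 + X\right) p\right)^{2} = \left(3 + \left(0 - \frac{2}{7}\right) 0\right)^{2} = \left(3 - 0\right)^{2} = \left(3 + 0\right)^{2} = 3^{2} = 9$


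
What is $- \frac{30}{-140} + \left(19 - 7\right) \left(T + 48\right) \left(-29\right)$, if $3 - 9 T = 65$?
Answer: $- \frac{600871}{42} \approx -14306.0$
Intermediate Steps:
$T = - \frac{62}{9}$ ($T = \frac{1}{3} - \frac{65}{9} = - \frac{62}{9} \approx -6.8889$)
$- \frac{30}{-140} + \left(19 - 7\right) \left(T + 48\right) \left(-29\right) = - \frac{30}{-140} + \left(19 - 7\right) \left(- \frac{62}{9} + 48\right) \left(-29\right) = \left(-30\right) \left(- \frac{1}{140}\right) + 12 \cdot \frac{370}{9} \left(-29\right) = \frac{3}{14} + \frac{1480}{3} \left(-29\right) = \frac{3}{14} - \frac{42920}{3} = - \frac{600871}{42}$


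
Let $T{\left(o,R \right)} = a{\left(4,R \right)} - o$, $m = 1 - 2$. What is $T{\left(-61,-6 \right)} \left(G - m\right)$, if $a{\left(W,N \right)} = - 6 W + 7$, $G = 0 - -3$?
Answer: $176$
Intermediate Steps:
$G = 3$ ($G = 0 + 3 = 3$)
$a{\left(W,N \right)} = 7 - 6 W$
$m = -1$ ($m = 1 - 2 = -1$)
$T{\left(o,R \right)} = -17 - o$ ($T{\left(o,R \right)} = \left(7 - 24\right) - o = -17 - o$)
$T{\left(-61,-6 \right)} \left(G - m\right) = \left(-17 - -61\right) \left(3 - -1\right) = \left(-17 + 61\right) \left(3 + 1\right) = 44 \cdot 4 = 176$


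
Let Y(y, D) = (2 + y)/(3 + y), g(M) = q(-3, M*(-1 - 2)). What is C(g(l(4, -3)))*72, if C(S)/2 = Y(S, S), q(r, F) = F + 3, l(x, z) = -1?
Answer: 128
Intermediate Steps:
q(r, F) = 3 + F
g(M) = 3 - 3*M (g(M) = 3 + M*(-1 - 2) = 3 + M*(-3) = 3 - 3*M)
Y(y, D) = (2 + y)/(3 + y)
C(S) = 2*(2 + S)/(3 + S) (C(S) = 2*((2 + S)/(3 + S)) = 2*(2 + S)/(3 + S))
C(g(l(4, -3)))*72 = (2*(2 + (3 - 3*(-1)))/(3 + (3 - 3*(-1))))*72 = (2*(2 + (3 + 3))/(3 + (3 + 3)))*72 = (2*(2 + 6)/(3 + 6))*72 = (2*8/9)*72 = (2*(⅑)*8)*72 = (16/9)*72 = 128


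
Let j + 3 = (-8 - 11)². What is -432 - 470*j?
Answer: -168692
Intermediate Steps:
j = 358 (j = -3 + (-8 - 11)² = -3 + (-19)² = -3 + 361 = 358)
-432 - 470*j = -432 - 470*358 = -432 - 168260 = -168692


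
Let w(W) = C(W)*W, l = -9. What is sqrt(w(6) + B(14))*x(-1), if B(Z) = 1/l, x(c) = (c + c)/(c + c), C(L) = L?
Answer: sqrt(323)/3 ≈ 5.9907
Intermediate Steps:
x(c) = 1 (x(c) = (2*c)/((2*c)) = (2*c)*(1/(2*c)) = 1)
B(Z) = -1/9 (B(Z) = 1/(-9) = -1/9)
w(W) = W**2 (w(W) = W*W = W**2)
sqrt(w(6) + B(14))*x(-1) = sqrt(6**2 - 1/9)*1 = sqrt(36 - 1/9)*1 = sqrt(323/9)*1 = (sqrt(323)/3)*1 = sqrt(323)/3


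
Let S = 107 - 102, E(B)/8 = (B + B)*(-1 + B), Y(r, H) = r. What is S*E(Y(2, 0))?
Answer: 160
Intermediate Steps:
E(B) = 16*B*(-1 + B) (E(B) = 8*((B + B)*(-1 + B)) = 8*((2*B)*(-1 + B)) = 8*(2*B*(-1 + B)) = 16*B*(-1 + B))
S = 5
S*E(Y(2, 0)) = 5*(16*2*(-1 + 2)) = 5*(16*2*1) = 5*32 = 160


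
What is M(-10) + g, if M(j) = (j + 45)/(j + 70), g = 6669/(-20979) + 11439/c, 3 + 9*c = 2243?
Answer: 3831187/82880 ≈ 46.226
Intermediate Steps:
c = 2240/9 (c = -⅓ + (⅑)*2243 = -⅓ + 2243/9 = 2240/9 ≈ 248.89)
g = 11348521/248640 (g = 6669/(-20979) + 11439/(2240/9) = 6669*(-1/20979) + 11439*(9/2240) = -247/777 + 102951/2240 = 11348521/248640 ≈ 45.642)
M(j) = (45 + j)/(70 + j)
M(-10) + g = (45 - 10)/(70 - 10) + 11348521/248640 = 35/60 + 11348521/248640 = (1/60)*35 + 11348521/248640 = 7/12 + 11348521/248640 = 3831187/82880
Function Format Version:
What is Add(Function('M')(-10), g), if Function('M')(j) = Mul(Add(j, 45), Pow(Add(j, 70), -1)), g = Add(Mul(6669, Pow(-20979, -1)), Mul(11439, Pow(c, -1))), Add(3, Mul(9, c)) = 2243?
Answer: Rational(3831187, 82880) ≈ 46.226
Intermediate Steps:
c = Rational(2240, 9) (c = Add(Rational(-1, 3), Mul(Rational(1, 9), 2243)) = Add(Rational(-1, 3), Rational(2243, 9)) = Rational(2240, 9) ≈ 248.89)
g = Rational(11348521, 248640) (g = Add(Mul(6669, Pow(-20979, -1)), Mul(11439, Pow(Rational(2240, 9), -1))) = Add(Mul(6669, Rational(-1, 20979)), Mul(11439, Rational(9, 2240))) = Add(Rational(-247, 777), Rational(102951, 2240)) = Rational(11348521, 248640) ≈ 45.642)
Function('M')(j) = Mul(Pow(Add(70, j), -1), Add(45, j)) (Function('M')(j) = Mul(Add(45, j), Pow(Add(70, j), -1)) = Mul(Pow(Add(70, j), -1), Add(45, j)))
Add(Function('M')(-10), g) = Add(Mul(Pow(Add(70, -10), -1), Add(45, -10)), Rational(11348521, 248640)) = Add(Mul(Pow(60, -1), 35), Rational(11348521, 248640)) = Add(Mul(Rational(1, 60), 35), Rational(11348521, 248640)) = Add(Rational(7, 12), Rational(11348521, 248640)) = Rational(3831187, 82880)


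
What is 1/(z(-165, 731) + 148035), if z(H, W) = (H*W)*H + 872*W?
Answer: 1/20686942 ≈ 4.8340e-8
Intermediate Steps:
z(H, W) = 872*W + W*H² (z(H, W) = W*H² + 872*W = 872*W + W*H²)
1/(z(-165, 731) + 148035) = 1/(731*(872 + (-165)²) + 148035) = 1/(731*(872 + 27225) + 148035) = 1/(731*28097 + 148035) = 1/(20538907 + 148035) = 1/20686942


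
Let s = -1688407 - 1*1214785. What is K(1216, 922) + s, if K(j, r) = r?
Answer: -2902270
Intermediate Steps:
s = -2903192 (s = -1688407 - 1214785 = -2903192)
K(1216, 922) + s = 922 - 2903192 = -2902270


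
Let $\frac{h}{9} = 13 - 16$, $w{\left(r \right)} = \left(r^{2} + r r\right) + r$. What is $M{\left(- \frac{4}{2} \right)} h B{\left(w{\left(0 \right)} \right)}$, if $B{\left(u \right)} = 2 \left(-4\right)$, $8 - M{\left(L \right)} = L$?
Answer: $2160$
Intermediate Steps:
$M{\left(L \right)} = 8 - L$
$w{\left(r \right)} = r + 2 r^{2}$ ($w{\left(r \right)} = \left(r^{2} + r^{2}\right) + r = 2 r^{2} + r = r + 2 r^{2}$)
$h = -27$ ($h = 9 \left(13 - 16\right) = 9 \left(-3\right) = -27$)
$B{\left(u \right)} = -8$
$M{\left(- \frac{4}{2} \right)} h B{\left(w{\left(0 \right)} \right)} = \left(8 - - \frac{4}{2}\right) \left(-27\right) \left(-8\right) = \left(8 - \left(-4\right) \frac{1}{2}\right) \left(-27\right) \left(-8\right) = \left(8 - -2\right) \left(-27\right) \left(-8\right) = \left(8 + 2\right) \left(-27\right) \left(-8\right) = 10 \left(-27\right) \left(-8\right) = \left(-270\right) \left(-8\right) = 2160$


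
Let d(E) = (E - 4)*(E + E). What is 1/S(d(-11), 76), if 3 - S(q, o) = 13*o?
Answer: -1/985 ≈ -0.0010152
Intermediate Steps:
d(E) = 2*E*(-4 + E) (d(E) = (-4 + E)*(2*E) = 2*E*(-4 + E))
S(q, o) = 3 - 13*o
1/S(d(-11), 76) = 1/(3 - 13*76) = 1/(3 - 988) = 1/(-985) = -1/985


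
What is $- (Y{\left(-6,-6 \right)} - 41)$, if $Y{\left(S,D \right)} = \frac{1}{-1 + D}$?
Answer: $\frac{288}{7} \approx 41.143$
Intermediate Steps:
$- (Y{\left(-6,-6 \right)} - 41) = - (\frac{1}{-1 - 6} - 41) = - (\frac{1}{-7} - 41) = - (- \frac{1}{7} - 41) = \left(-1\right) \left(- \frac{288}{7}\right) = \frac{288}{7}$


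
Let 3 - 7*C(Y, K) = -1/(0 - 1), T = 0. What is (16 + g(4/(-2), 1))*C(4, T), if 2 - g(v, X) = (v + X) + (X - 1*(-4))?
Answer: 4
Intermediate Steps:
g(v, X) = -2 - v - 2*X (g(v, X) = 2 - ((v + X) + (X - 1*(-4))) = 2 - ((X + v) + (X + 4)) = 2 - ((X + v) + (4 + X)) = 2 - (4 + v + 2*X) = 2 + (-4 - v - 2*X) = -2 - v - 2*X)
C(Y, K) = 2/7 (C(Y, K) = 3/7 - (-1)/(7*(0 - 1)) = 3/7 - (-1)/(7*(-1)) = 3/7 - (-1)*(-1)/7 = 3/7 - 1/7*1 = 3/7 - 1/7 = 2/7)
(16 + g(4/(-2), 1))*C(4, T) = (16 + (-2 - 4/(-2) - 2*1))*(2/7) = (16 + (-2 - 4*(-1)/2 - 2))*(2/7) = (16 + (-2 - 1*(-2) - 2))*(2/7) = (16 + (-2 + 2 - 2))*(2/7) = (16 - 2)*(2/7) = 14*(2/7) = 4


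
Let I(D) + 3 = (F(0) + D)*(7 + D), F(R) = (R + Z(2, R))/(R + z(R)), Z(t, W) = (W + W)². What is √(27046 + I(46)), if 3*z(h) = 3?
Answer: √29481 ≈ 171.70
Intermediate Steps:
Z(t, W) = 4*W² (Z(t, W) = (2*W)² = 4*W²)
z(h) = 1 (z(h) = (⅓)*3 = 1)
F(R) = (R + 4*R²)/(1 + R) (F(R) = (R + 4*R²)/(R + 1) = (R + 4*R²)/(1 + R))
I(D) = -3 + D*(7 + D) (I(D) = -3 + (0*(1 + 4*0)/(1 + 0) + D)*(7 + D) = -3 + (0*(1 + 0)/1 + D)*(7 + D) = -3 + (0*1*1 + D)*(7 + D) = -3 + (0 + D)*(7 + D) = -3 + D*(7 + D))
√(27046 + I(46)) = √(27046 + (-3 + 46² + 7*46)) = √(27046 + (-3 + 2116 + 322)) = √(27046 + 2435) = √29481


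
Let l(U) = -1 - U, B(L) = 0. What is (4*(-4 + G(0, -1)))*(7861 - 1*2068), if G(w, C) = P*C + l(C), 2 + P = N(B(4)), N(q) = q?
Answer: -46344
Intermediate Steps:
P = -2 (P = -2 + 0 = -2)
G(w, C) = -1 - 3*C (G(w, C) = -2*C + (-1 - C) = -1 - 3*C)
(4*(-4 + G(0, -1)))*(7861 - 1*2068) = (4*(-4 + (-1 - 3*(-1))))*(7861 - 1*2068) = (4*(-4 + (-1 + 3)))*(7861 - 2068) = (4*(-4 + 2))*5793 = (4*(-2))*5793 = -8*5793 = -46344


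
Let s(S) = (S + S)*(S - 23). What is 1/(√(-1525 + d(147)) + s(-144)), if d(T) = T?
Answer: -I/(√1378 - 48096*I) ≈ 2.0792e-5 - 1.6047e-8*I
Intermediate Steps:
s(S) = 2*S*(-23 + S) (s(S) = (2*S)*(-23 + S) = 2*S*(-23 + S))
1/(√(-1525 + d(147)) + s(-144)) = 1/(√(-1525 + 147) + 2*(-144)*(-23 - 144)) = 1/(√(-1378) + 2*(-144)*(-167)) = 1/(I*√1378 + 48096) = 1/(48096 + I*√1378)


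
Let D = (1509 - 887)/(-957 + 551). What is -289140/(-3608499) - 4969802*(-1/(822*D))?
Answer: -606738628292219/153747316893 ≈ -3946.3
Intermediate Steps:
D = -311/203 (D = 622/(-406) = 622*(-1/406) = -311/203 ≈ -1.5320)
-289140/(-3608499) - 4969802*(-1/(822*D)) = -289140/(-3608499) - 4969802/((-822*(-311/203))) = -289140*(-1/3608499) - 4969802/255642/203 = 96380/1202833 - 4969802*203/255642 = 96380/1202833 - 504434903/127821 = -606738628292219/153747316893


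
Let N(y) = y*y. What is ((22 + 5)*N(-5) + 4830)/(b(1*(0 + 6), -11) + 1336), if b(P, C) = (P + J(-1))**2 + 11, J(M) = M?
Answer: 5505/1372 ≈ 4.0124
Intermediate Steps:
N(y) = y**2
b(P, C) = 11 + (-1 + P)**2 (b(P, C) = (P - 1)**2 + 11 = (-1 + P)**2 + 11 = 11 + (-1 + P)**2)
((22 + 5)*N(-5) + 4830)/(b(1*(0 + 6), -11) + 1336) = ((22 + 5)*(-5)**2 + 4830)/((11 + (-1 + 1*(0 + 6))**2) + 1336) = (27*25 + 4830)/((11 + (-1 + 1*6)**2) + 1336) = (675 + 4830)/((11 + (-1 + 6)**2) + 1336) = 5505/((11 + 5**2) + 1336) = 5505/((11 + 25) + 1336) = 5505/(36 + 1336) = 5505/1372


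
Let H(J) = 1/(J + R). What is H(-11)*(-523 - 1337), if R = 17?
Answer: -310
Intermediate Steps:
H(J) = 1/(17 + J) (H(J) = 1/(J + 17) = 1/(17 + J))
H(-11)*(-523 - 1337) = (-523 - 1337)/(17 - 11) = -1860/6 = (⅙)*(-1860) = -310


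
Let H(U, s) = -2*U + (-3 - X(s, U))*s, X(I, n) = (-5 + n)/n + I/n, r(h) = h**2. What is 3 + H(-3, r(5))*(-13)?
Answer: -2825/3 ≈ -941.67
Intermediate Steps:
X(I, n) = I/n + (-5 + n)/n (X(I, n) = (-5 + n)/n + I/n = I/n + (-5 + n)/n)
H(U, s) = -2*U + s*(-3 - (-5 + U + s)/U) (H(U, s) = -2*U + (-3 - (-5 + s + U)/U)*s = -2*U + (-3 - (-5 + U + s)/U)*s = -2*U + s*(-3 - (-5 + U + s)/U))
3 + H(-3, r(5))*(-13) = 3 + (-4*5**2 - 2*(-3) - 1*(5**2)**2/(-3) + 5*5**2/(-3))*(-13) = 3 + (-4*25 + 6 - 1*(-1/3)*25**2 + 5*25*(-1/3))*(-13) = 3 + (-100 + 6 - 1*(-1/3)*625 - 125/3)*(-13) = 3 + (-100 + 6 + 625/3 - 125/3)*(-13) = 3 + (218/3)*(-13) = 3 - 2834/3 = -2825/3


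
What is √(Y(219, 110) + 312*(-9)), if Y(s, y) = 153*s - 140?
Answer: √30559 ≈ 174.81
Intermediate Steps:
Y(s, y) = -140 + 153*s
√(Y(219, 110) + 312*(-9)) = √((-140 + 153*219) + 312*(-9)) = √((-140 + 33507) - 2808) = √(33367 - 2808) = √30559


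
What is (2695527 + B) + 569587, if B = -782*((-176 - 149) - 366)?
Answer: 3805476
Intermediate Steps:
B = 540362 (B = -782*(-325 - 366) = -782*(-691) = 540362)
(2695527 + B) + 569587 = (2695527 + 540362) + 569587 = 3235889 + 569587 = 3805476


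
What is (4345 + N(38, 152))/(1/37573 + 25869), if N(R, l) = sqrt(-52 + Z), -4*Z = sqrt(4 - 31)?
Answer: 163254685/971975938 + 37573*sqrt(-208 - 3*I*sqrt(3))/1943951876 ≈ 0.16797 - 0.00027878*I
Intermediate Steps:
Z = -3*I*sqrt(3)/4 (Z = -sqrt(4 - 31)/4 = -3*I*sqrt(3)/4 ≈ -1.299*I)
N(R, l) = sqrt(-52 - 3*I*sqrt(3)/4)
(4345 + N(38, 152))/(1/37573 + 25869) = (4345 + sqrt(-208 - 3*I*sqrt(3))/2)/(1/37573 + 25869) = (4345 + sqrt(-208 - 3*I*sqrt(3))/2)/(971975938/37573) = (4345 + sqrt(-208 - 3*I*sqrt(3))/2)*(37573/971975938) = 163254685/971975938 + 37573*sqrt(-208 - 3*I*sqrt(3))/1943951876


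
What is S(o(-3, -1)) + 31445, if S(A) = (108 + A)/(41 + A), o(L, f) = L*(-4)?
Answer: 1666705/53 ≈ 31447.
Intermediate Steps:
o(L, f) = -4*L
S(A) = (108 + A)/(41 + A)
S(o(-3, -1)) + 31445 = (108 - 4*(-3))/(41 - 4*(-3)) + 31445 = (108 + 12)/(41 + 12) + 31445 = 120/53 + 31445 = 1666705/53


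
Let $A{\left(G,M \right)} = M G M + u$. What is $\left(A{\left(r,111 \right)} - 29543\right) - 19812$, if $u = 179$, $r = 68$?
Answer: $788652$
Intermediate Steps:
$A{\left(G,M \right)} = 179 + G M^{2}$ ($A{\left(G,M \right)} = M G M + 179 = G M M + 179 = G M^{2} + 179 = 179 + G M^{2}$)
$\left(A{\left(r,111 \right)} - 29543\right) - 19812 = \left(\left(179 + 68 \cdot 111^{2}\right) - 29543\right) - 19812 = \left(\left(179 + 68 \cdot 12321\right) - 29543\right) - 19812 = \left(\left(179 + 837828\right) - 29543\right) - 19812 = \left(838007 - 29543\right) - 19812 = 808464 - 19812 = 788652$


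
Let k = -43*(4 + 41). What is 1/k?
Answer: -1/1935 ≈ -0.00051680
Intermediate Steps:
k = -1935 (k = -43*45 = -1935)
1/k = 1/(-1935) = -1/1935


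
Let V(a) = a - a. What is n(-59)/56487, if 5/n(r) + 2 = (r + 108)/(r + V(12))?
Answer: -295/9433329 ≈ -3.1272e-5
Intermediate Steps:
V(a) = 0
n(r) = 5/(-2 + (108 + r)/r) (n(r) = 5/(-2 + (r + 108)/(r + 0)) = 5/(-2 + (108 + r)/r))
n(-59)/56487 = -5*(-59)/(-108 - 59)/56487 = -5*(-59)/(-167)*(1/56487) = -5*(-59)*(-1/167)*(1/56487) = -295/167*1/56487 = -295/9433329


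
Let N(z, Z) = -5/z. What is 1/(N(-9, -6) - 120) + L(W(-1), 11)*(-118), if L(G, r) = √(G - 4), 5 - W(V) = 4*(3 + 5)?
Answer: -9/1075 - 118*I*√31 ≈ -0.0083721 - 657.0*I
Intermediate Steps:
W(V) = -27 (W(V) = 5 - 4*(3 + 5) = 5 - 4*8 = 5 - 1*32 = 5 - 32 = -27)
L(G, r) = √(-4 + G)
1/(N(-9, -6) - 120) + L(W(-1), 11)*(-118) = 1/(-5/(-9) - 120) + √(-4 - 27)*(-118) = 1/(-5*(-⅑) - 120) + √(-31)*(-118) = 1/(5/9 - 120) + (I*√31)*(-118) = 1/(-1075/9) - 118*I*√31 = -9/1075 - 118*I*√31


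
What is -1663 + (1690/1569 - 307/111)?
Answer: -32213390/19351 ≈ -1664.7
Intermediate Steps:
-1663 + (1690/1569 - 307/111) = -1663 - 32677/19351 = -32213390/19351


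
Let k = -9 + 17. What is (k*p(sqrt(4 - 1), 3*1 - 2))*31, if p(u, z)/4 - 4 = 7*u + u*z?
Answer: 3968 + 7936*sqrt(3) ≈ 17714.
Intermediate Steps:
k = 8
p(u, z) = 16 + 28*u + 4*u*z (p(u, z) = 16 + 4*(7*u + u*z) = 16 + (28*u + 4*u*z) = 16 + 28*u + 4*u*z)
(k*p(sqrt(4 - 1), 3*1 - 2))*31 = (8*(16 + 28*sqrt(4 - 1) + 4*sqrt(4 - 1)*(3*1 - 2)))*31 = (8*(16 + 28*sqrt(3) + 4*sqrt(3)*(3 - 2)))*31 = (8*(16 + 28*sqrt(3) + 4*sqrt(3)*1))*31 = (8*(16 + 28*sqrt(3) + 4*sqrt(3)))*31 = (8*(16 + 32*sqrt(3)))*31 = (128 + 256*sqrt(3))*31 = 3968 + 7936*sqrt(3)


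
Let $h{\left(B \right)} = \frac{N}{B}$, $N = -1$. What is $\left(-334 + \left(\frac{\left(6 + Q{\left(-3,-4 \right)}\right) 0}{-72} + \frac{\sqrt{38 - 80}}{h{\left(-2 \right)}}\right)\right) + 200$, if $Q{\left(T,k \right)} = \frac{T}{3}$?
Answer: $-134 + 2 i \sqrt{42} \approx -134.0 + 12.961 i$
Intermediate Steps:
$Q{\left(T,k \right)} = \frac{T}{3}$ ($Q{\left(T,k \right)} = T \frac{1}{3} = \frac{T}{3}$)
$h{\left(B \right)} = - \frac{1}{B}$
$\left(-334 + \left(\frac{\left(6 + Q{\left(-3,-4 \right)}\right) 0}{-72} + \frac{\sqrt{38 - 80}}{h{\left(-2 \right)}}\right)\right) + 200 = \left(-334 + \left(\frac{\left(6 + \frac{1}{3} \left(-3\right)\right) 0}{-72} + \frac{\sqrt{38 - 80}}{\left(-1\right) \frac{1}{-2}}\right)\right) + 200 = \left(-334 + \left(\left(6 - 1\right) 0 \left(- \frac{1}{72}\right) + \frac{\sqrt{-42}}{\left(-1\right) \left(- \frac{1}{2}\right)}\right)\right) + 200 = \left(-334 + \left(5 \cdot 0 \left(- \frac{1}{72}\right) + i \sqrt{42} \frac{1}{\frac{1}{2}}\right)\right) + 200 = \left(-334 + \left(0 \left(- \frac{1}{72}\right) + i \sqrt{42} \cdot 2\right)\right) + 200 = \left(-334 + \left(0 + 2 i \sqrt{42}\right)\right) + 200 = \left(-334 + 2 i \sqrt{42}\right) + 200 = -134 + 2 i \sqrt{42}$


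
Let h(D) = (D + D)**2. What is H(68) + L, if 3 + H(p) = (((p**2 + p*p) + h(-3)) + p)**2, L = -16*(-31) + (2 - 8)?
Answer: 87460391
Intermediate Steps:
h(D) = 4*D**2 (h(D) = (2*D)**2 = 4*D**2)
L = 490 (L = 496 - 6 = 490)
H(p) = -3 + (36 + p + 2*p**2)**2 (H(p) = -3 + (((p**2 + p*p) + 4*(-3)**2) + p)**2 = -3 + (((p**2 + p**2) + 4*9) + p)**2 = -3 + ((2*p**2 + 36) + p)**2 = -3 + ((36 + 2*p**2) + p)**2 = -3 + (36 + p + 2*p**2)**2)
H(68) + L = (-3 + (36 + 68 + 2*68**2)**2) + 490 = (-3 + (36 + 68 + 2*4624)**2) + 490 = (-3 + (36 + 68 + 9248)**2) + 490 = (-3 + 9352**2) + 490 = (-3 + 87459904) + 490 = 87459901 + 490 = 87460391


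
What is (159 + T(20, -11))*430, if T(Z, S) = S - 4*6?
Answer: 53320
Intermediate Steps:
T(Z, S) = -24 + S (T(Z, S) = S - 24 = -24 + S)
(159 + T(20, -11))*430 = (159 + (-24 - 11))*430 = (159 - 35)*430 = 124*430 = 53320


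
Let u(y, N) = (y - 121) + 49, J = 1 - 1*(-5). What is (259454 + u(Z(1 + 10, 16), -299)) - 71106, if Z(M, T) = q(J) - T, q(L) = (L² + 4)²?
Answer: 189860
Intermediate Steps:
J = 6 (J = 1 + 5 = 6)
q(L) = (4 + L²)²
Z(M, T) = 1600 - T (Z(M, T) = (4 + 6²)² - T = (4 + 36)² - T = 40² - T = 1600 - T)
u(y, N) = -72 + y (u(y, N) = (-121 + y) + 49 = -72 + y)
(259454 + u(Z(1 + 10, 16), -299)) - 71106 = (259454 + (-72 + (1600 - 1*16))) - 71106 = (259454 + (-72 + (1600 - 16))) - 71106 = (259454 + (-72 + 1584)) - 71106 = (259454 + 1512) - 71106 = 260966 - 71106 = 189860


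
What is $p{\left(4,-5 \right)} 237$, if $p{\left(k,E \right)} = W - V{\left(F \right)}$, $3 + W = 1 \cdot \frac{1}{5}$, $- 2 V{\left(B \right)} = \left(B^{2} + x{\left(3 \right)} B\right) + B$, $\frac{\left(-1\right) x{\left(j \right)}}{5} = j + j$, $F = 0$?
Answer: $- \frac{3318}{5} \approx -663.6$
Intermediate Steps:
$x{\left(j \right)} = - 10 j$ ($x{\left(j \right)} = - 5 \left(j + j\right) = - 5 \cdot 2 j = - 10 j$)
$V{\left(B \right)} = - \frac{B^{2}}{2} + \frac{29 B}{2}$ ($V{\left(B \right)} = - \frac{\left(B^{2} + \left(-10\right) 3 B\right) + B}{2} = - \frac{\left(B^{2} - 30 B\right) + B}{2} = - \frac{B^{2} - 29 B}{2} = - \frac{B^{2}}{2} + \frac{29 B}{2}$)
$W = - \frac{14}{5}$ ($W = -3 + 1 \cdot \frac{1}{5} = -3 + \frac{1}{5} = - \frac{14}{5} \approx -2.8$)
$p{\left(k,E \right)} = - \frac{14}{5}$ ($p{\left(k,E \right)} = - \frac{14}{5} - \frac{1}{2} \cdot 0 \left(29 - 0\right) = - \frac{14}{5} - \frac{1}{2} \cdot 0 \left(29 + 0\right) = - \frac{14}{5} - \frac{1}{2} \cdot 0 \cdot 29 = - \frac{14}{5} - 0 = - \frac{14}{5} + 0 = - \frac{14}{5}$)
$p{\left(4,-5 \right)} 237 = \left(- \frac{14}{5}\right) 237 = - \frac{3318}{5}$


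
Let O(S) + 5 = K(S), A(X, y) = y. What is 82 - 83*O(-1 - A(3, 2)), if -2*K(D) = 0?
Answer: 497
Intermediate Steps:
K(D) = 0 (K(D) = -½*0 = 0)
O(S) = -5 (O(S) = -5 + 0 = -5)
82 - 83*O(-1 - A(3, 2)) = 82 - 83*(-5) = 82 + 415 = 497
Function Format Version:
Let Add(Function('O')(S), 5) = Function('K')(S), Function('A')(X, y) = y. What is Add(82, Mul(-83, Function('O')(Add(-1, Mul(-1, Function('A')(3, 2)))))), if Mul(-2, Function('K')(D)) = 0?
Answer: 497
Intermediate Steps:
Function('K')(D) = 0 (Function('K')(D) = Mul(Rational(-1, 2), 0) = 0)
Function('O')(S) = -5 (Function('O')(S) = Add(-5, 0) = -5)
Add(82, Mul(-83, Function('O')(Add(-1, Mul(-1, Function('A')(3, 2)))))) = Add(82, Mul(-83, -5)) = Add(82, 415) = 497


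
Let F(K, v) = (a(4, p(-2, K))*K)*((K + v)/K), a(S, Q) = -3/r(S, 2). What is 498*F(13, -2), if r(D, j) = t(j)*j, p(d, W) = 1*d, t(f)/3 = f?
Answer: -2739/2 ≈ -1369.5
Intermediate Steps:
t(f) = 3*f
p(d, W) = d
r(D, j) = 3*j² (r(D, j) = (3*j)*j = 3*j²)
a(S, Q) = -¼ (a(S, Q) = -3/(3*2²) = -3/(3*4) = -3/12 = -3*1/12 = -¼)
F(K, v) = -K/4 - v/4 (F(K, v) = (-K/4)*((K + v)/K) = -K/4 - v/4)
498*F(13, -2) = 498*(-¼*13 - ¼*(-2)) = 498*(-13/4 + ½) = 498*(-11/4) = -2739/2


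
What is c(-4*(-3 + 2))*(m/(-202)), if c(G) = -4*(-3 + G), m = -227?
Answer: -454/101 ≈ -4.4950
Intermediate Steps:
c(G) = 12 - 4*G
c(-4*(-3 + 2))*(m/(-202)) = (12 - (-16)*(-3 + 2))*(-227/(-202)) = (12 - (-16)*(-1))*(-227*(-1/202)) = (12 - 4*4)*(227/202) = (12 - 16)*(227/202) = -4*227/202 = -454/101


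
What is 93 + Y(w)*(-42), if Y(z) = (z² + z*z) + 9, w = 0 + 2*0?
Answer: -285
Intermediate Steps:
w = 0 (w = 0 + 0 = 0)
Y(z) = 9 + 2*z² (Y(z) = (z² + z²) + 9 = 2*z² + 9 = 9 + 2*z²)
93 + Y(w)*(-42) = 93 + (9 + 2*0²)*(-42) = 93 + (9 + 2*0)*(-42) = 93 + (9 + 0)*(-42) = 93 + 9*(-42) = 93 - 378 = -285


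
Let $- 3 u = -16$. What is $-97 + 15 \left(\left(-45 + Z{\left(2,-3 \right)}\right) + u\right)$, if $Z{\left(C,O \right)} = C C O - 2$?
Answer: $-902$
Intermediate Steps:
$u = \frac{16}{3}$ ($u = \left(- \frac{1}{3}\right) \left(-16\right) = \frac{16}{3} \approx 5.3333$)
$Z{\left(C,O \right)} = -2 + O C^{2}$ ($Z{\left(C,O \right)} = C^{2} O - 2 = O C^{2} - 2 = -2 + O C^{2}$)
$-97 + 15 \left(\left(-45 + Z{\left(2,-3 \right)}\right) + u\right) = -97 + 15 \left(\left(-45 - \left(2 + 3 \cdot 2^{2}\right)\right) + \frac{16}{3}\right) = -97 + 15 \left(\left(-45 - 14\right) + \frac{16}{3}\right) = -97 + 15 \left(-59 + \frac{16}{3}\right) = -97 + 15 \left(- \frac{161}{3}\right) = -97 - 805 = -902$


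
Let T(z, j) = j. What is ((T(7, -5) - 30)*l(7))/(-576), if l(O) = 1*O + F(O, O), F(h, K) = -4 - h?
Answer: -35/144 ≈ -0.24306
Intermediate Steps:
l(O) = -4 (l(O) = 1*O + (-4 - O) = O + (-4 - O) = -4)
((T(7, -5) - 30)*l(7))/(-576) = ((-5 - 30)*(-4))/(-576) = -35*(-4)*(-1/576) = 140*(-1/576) = -35/144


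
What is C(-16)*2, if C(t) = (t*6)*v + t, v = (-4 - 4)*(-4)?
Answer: -6176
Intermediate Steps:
v = 32 (v = -8*(-4) = 32)
C(t) = 193*t (C(t) = (t*6)*32 + t = (6*t)*32 + t = 192*t + t = 193*t)
C(-16)*2 = (193*(-16))*2 = -3088*2 = -6176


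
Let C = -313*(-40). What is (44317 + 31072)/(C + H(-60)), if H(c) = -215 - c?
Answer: 75389/12365 ≈ 6.0970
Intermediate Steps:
C = 12520
(44317 + 31072)/(C + H(-60)) = (44317 + 31072)/(12520 + (-215 - 1*(-60))) = 75389/(12520 + (-215 + 60)) = 75389/(12520 - 155) = 75389/12365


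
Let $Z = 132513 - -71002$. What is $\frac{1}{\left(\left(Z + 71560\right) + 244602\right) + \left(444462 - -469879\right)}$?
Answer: $\frac{1}{1434018} \approx 6.9734 \cdot 10^{-7}$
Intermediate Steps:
$Z = 203515$ ($Z = 132513 + 71002 = 203515$)
$\frac{1}{\left(\left(Z + 71560\right) + 244602\right) + \left(444462 - -469879\right)} = \frac{1}{\left(\left(203515 + 71560\right) + 244602\right) + \left(444462 - -469879\right)} = \frac{1}{\left(275075 + 244602\right) + \left(444462 + 469879\right)} = \frac{1}{519677 + 914341} = \frac{1}{1434018}$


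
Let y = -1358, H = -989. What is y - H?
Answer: -369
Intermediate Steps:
y - H = -1358 - 1*(-989) = -1358 + 989 = -369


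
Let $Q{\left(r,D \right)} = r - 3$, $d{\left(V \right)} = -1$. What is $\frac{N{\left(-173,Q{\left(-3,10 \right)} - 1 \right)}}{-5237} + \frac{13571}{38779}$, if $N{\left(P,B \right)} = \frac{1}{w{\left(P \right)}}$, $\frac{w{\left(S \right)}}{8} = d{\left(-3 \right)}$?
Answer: $\frac{568609395}{1624684984} \approx 0.34998$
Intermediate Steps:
$w{\left(S \right)} = -8$ ($w{\left(S \right)} = 8 \left(-1\right) = -8$)
$Q{\left(r,D \right)} = -3 + r$
$N{\left(P,B \right)} = - \frac{1}{8}$ ($N{\left(P,B \right)} = \frac{1}{-8} = - \frac{1}{8}$)
$\frac{N{\left(-173,Q{\left(-3,10 \right)} - 1 \right)}}{-5237} + \frac{13571}{38779} = - \frac{1}{8 \left(-5237\right)} + \frac{13571}{38779} = \left(- \frac{1}{8}\right) \left(- \frac{1}{5237}\right) + 13571 \cdot \frac{1}{38779} = \frac{1}{41896} + \frac{13571}{38779} = \frac{568609395}{1624684984}$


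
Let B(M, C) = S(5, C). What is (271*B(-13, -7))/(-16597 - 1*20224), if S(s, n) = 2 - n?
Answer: -2439/36821 ≈ -0.066239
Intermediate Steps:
B(M, C) = 2 - C
(271*B(-13, -7))/(-16597 - 1*20224) = (271*(2 - 1*(-7)))/(-16597 - 1*20224) = (271*(2 + 7))/(-16597 - 20224) = (271*9)/(-36821) = 2439*(-1/36821) = -2439/36821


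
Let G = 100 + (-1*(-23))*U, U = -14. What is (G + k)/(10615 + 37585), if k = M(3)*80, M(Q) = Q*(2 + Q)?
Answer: 489/24100 ≈ 0.020290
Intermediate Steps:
k = 1200 (k = (3*(2 + 3))*80 = (3*5)*80 = 15*80 = 1200)
G = -222 (G = 100 - 1*(-23)*(-14) = 100 + 23*(-14) = 100 - 322 = -222)
(G + k)/(10615 + 37585) = (-222 + 1200)/(10615 + 37585) = 978/48200 = 978*(1/48200) = 489/24100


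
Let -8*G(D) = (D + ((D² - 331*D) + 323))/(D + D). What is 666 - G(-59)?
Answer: 302715/472 ≈ 641.35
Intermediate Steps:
G(D) = -(323 + D² - 330*D)/(16*D) (G(D) = -(D + ((D² - 331*D) + 323))/(8*(D + D)) = -(D + (323 + D² - 331*D))/(8*(2*D)) = -(323 + D² - 330*D)*1/(2*D)/8 = -(323 + D² - 330*D)/(16*D))
666 - G(-59) = 666 - (-323 - 1*(-59)*(-330 - 59))/(16*(-59)) = 666 - (-1)*(-323 - 1*(-59)*(-389))/(16*59) = 666 - (-1)*(-323 - 22951)/(16*59) = 666 - (-1)*(-23274)/(16*59) = 666 - 1*11637/472 = 666 - 11637/472 = 302715/472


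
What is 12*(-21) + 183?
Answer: -69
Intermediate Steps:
12*(-21) + 183 = -252 + 183 = -69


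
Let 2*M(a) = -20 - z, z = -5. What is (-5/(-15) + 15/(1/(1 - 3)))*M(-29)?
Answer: 445/2 ≈ 222.50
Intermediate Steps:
M(a) = -15/2 (M(a) = (-20 - 1*(-5))/2 = (-20 + 5)/2 = (1/2)*(-15) = -15/2)
(-5/(-15) + 15/(1/(1 - 3)))*M(-29) = (-5/(-15) + 15/(1/(1 - 3)))*(-15/2) = (-5*(-1/15) + 15/(1/(-2)))*(-15/2) = (1/3 + 15/(-1/2))*(-15/2) = (1/3 + 15*(-2))*(-15/2) = (1/3 - 30)*(-15/2) = -89/3*(-15/2) = 445/2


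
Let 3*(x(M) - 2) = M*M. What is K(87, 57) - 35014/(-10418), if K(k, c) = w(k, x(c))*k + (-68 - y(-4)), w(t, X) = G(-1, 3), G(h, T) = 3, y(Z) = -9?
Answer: 1069725/5209 ≈ 205.36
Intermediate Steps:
x(M) = 2 + M²/3 (x(M) = 2 + (M*M)/3 = 2 + M²/3)
w(t, X) = 3
K(k, c) = -59 + 3*k (K(k, c) = 3*k + (-68 - 1*(-9)) = 3*k + (-68 + 9) = 3*k - 59 = -59 + 3*k)
K(87, 57) - 35014/(-10418) = (-59 + 3*87) - 35014/(-10418) = (-59 + 261) - 35014*(-1/10418) = 202 + 17507/5209 = 1069725/5209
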